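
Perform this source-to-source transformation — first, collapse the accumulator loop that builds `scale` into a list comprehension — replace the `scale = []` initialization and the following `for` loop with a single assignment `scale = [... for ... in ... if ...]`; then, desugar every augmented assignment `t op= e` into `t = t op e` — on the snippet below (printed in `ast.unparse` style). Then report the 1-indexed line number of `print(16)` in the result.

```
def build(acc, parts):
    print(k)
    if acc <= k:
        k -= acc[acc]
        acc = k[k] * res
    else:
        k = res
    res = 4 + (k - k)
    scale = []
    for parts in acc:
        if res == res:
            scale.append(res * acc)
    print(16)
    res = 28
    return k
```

10

Transformed code:
def build(acc, parts):
    print(k)
    if acc <= k:
        k = k - acc[acc]
        acc = k[k] * res
    else:
        k = res
    res = 4 + (k - k)
    scale = [res * acc for parts in acc if res == res]
    print(16)
    res = 28
    return k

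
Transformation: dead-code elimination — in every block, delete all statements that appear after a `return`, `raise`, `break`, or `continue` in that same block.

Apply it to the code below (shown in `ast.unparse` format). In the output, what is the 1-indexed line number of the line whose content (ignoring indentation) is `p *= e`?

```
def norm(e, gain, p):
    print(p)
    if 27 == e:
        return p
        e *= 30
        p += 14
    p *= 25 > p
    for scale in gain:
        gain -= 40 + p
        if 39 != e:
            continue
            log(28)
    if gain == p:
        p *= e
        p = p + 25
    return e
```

Transformed code:
def norm(e, gain, p):
    print(p)
    if 27 == e:
        return p
    p *= 25 > p
    for scale in gain:
        gain -= 40 + p
        if 39 != e:
            continue
    if gain == p:
        p *= e
        p = p + 25
    return e

11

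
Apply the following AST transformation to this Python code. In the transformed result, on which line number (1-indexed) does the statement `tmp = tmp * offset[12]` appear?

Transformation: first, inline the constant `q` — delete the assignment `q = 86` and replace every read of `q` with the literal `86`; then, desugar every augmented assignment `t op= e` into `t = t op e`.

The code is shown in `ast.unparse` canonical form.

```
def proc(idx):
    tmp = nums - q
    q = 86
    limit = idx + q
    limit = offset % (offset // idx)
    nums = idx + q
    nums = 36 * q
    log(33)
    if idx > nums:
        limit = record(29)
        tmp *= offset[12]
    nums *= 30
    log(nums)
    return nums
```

10

Transformed code:
def proc(idx):
    tmp = nums - 86
    limit = idx + 86
    limit = offset % (offset // idx)
    nums = idx + 86
    nums = 36 * 86
    log(33)
    if idx > nums:
        limit = record(29)
        tmp = tmp * offset[12]
    nums = nums * 30
    log(nums)
    return nums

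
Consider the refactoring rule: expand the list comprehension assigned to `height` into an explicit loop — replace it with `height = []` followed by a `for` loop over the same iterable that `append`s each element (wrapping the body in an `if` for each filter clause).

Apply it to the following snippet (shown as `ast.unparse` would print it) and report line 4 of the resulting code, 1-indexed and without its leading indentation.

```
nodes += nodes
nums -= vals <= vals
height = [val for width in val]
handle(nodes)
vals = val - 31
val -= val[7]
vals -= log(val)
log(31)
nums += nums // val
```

for width in val:

Transformed code:
nodes += nodes
nums -= vals <= vals
height = []
for width in val:
    height.append(val)
handle(nodes)
vals = val - 31
val -= val[7]
vals -= log(val)
log(31)
nums += nums // val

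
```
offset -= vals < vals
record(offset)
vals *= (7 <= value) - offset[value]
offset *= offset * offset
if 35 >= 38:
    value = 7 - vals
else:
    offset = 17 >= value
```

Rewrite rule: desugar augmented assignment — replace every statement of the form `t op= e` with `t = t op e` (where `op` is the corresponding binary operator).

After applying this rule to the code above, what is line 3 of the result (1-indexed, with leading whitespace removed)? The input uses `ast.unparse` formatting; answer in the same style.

Transformed code:
offset = offset - (vals < vals)
record(offset)
vals = vals * ((7 <= value) - offset[value])
offset = offset * (offset * offset)
if 35 >= 38:
    value = 7 - vals
else:
    offset = 17 >= value

vals = vals * ((7 <= value) - offset[value])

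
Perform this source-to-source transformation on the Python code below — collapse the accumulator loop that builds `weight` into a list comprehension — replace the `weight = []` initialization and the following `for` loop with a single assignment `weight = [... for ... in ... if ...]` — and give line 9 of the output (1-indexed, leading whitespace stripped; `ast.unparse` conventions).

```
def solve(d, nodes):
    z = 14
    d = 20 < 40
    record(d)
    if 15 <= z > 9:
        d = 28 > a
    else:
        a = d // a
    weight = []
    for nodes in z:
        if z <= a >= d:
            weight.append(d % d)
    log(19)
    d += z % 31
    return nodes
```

weight = [d % d for nodes in z if z <= a >= d]

Transformed code:
def solve(d, nodes):
    z = 14
    d = 20 < 40
    record(d)
    if 15 <= z > 9:
        d = 28 > a
    else:
        a = d // a
    weight = [d % d for nodes in z if z <= a >= d]
    log(19)
    d += z % 31
    return nodes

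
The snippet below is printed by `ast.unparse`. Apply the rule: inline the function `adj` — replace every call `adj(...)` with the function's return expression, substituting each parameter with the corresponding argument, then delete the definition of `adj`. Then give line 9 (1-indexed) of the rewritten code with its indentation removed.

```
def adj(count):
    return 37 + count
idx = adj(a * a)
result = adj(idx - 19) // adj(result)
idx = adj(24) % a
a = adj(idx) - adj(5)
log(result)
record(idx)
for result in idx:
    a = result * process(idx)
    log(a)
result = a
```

log(a)

Transformed code:
idx = 37 + a * a
result = (37 + (idx - 19)) // (37 + result)
idx = (37 + 24) % a
a = 37 + idx - (37 + 5)
log(result)
record(idx)
for result in idx:
    a = result * process(idx)
    log(a)
result = a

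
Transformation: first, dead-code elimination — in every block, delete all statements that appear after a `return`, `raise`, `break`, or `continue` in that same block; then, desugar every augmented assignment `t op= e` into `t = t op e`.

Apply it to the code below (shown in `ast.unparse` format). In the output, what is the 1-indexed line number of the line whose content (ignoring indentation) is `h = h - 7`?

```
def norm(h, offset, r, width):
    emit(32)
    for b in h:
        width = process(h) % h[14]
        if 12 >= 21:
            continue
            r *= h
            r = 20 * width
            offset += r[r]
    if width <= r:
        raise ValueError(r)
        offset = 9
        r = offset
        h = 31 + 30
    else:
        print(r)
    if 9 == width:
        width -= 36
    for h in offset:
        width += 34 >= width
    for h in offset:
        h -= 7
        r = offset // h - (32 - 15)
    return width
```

16

Transformed code:
def norm(h, offset, r, width):
    emit(32)
    for b in h:
        width = process(h) % h[14]
        if 12 >= 21:
            continue
    if width <= r:
        raise ValueError(r)
    else:
        print(r)
    if 9 == width:
        width = width - 36
    for h in offset:
        width = width + (34 >= width)
    for h in offset:
        h = h - 7
        r = offset // h - (32 - 15)
    return width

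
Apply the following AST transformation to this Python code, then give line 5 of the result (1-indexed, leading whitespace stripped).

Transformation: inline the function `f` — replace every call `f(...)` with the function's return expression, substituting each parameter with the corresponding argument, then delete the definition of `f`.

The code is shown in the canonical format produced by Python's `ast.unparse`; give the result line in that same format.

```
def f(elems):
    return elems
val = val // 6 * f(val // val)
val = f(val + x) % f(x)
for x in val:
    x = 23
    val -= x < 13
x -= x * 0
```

val -= x < 13

Transformed code:
val = val // 6 * (val // val)
val = (val + x) % x
for x in val:
    x = 23
    val -= x < 13
x -= x * 0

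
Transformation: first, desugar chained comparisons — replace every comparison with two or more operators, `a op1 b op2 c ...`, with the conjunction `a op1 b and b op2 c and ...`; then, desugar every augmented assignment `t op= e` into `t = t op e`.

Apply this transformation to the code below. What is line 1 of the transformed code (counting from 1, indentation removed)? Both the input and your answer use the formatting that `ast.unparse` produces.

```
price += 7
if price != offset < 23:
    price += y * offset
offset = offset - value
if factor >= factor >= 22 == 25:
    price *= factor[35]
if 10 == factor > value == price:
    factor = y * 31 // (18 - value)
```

price = price + 7

Transformed code:
price = price + 7
if price != offset and offset < 23:
    price = price + y * offset
offset = offset - value
if factor >= factor and factor >= 22 and (22 == 25):
    price = price * factor[35]
if 10 == factor and factor > value and (value == price):
    factor = y * 31 // (18 - value)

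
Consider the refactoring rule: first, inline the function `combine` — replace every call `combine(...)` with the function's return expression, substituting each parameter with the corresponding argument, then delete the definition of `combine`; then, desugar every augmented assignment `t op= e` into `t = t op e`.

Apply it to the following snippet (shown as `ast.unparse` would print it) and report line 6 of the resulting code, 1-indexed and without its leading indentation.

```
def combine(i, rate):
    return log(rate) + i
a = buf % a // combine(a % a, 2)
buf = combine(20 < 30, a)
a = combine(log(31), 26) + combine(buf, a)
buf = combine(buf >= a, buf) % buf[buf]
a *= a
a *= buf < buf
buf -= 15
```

Transformed code:
a = buf % a // (log(2) + a % a)
buf = log(a) + (20 < 30)
a = log(26) + log(31) + (log(a) + buf)
buf = (log(buf) + (buf >= a)) % buf[buf]
a = a * a
a = a * (buf < buf)
buf = buf - 15

a = a * (buf < buf)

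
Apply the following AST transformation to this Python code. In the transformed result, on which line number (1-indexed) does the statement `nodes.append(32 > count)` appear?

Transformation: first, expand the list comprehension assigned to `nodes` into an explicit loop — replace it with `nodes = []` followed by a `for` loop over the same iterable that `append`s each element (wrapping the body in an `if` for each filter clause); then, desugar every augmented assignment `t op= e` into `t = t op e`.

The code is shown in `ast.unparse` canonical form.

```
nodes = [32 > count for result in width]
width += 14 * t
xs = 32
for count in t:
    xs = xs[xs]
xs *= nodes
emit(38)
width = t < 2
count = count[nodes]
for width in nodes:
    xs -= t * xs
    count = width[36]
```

Transformed code:
nodes = []
for result in width:
    nodes.append(32 > count)
width = width + 14 * t
xs = 32
for count in t:
    xs = xs[xs]
xs = xs * nodes
emit(38)
width = t < 2
count = count[nodes]
for width in nodes:
    xs = xs - t * xs
    count = width[36]

3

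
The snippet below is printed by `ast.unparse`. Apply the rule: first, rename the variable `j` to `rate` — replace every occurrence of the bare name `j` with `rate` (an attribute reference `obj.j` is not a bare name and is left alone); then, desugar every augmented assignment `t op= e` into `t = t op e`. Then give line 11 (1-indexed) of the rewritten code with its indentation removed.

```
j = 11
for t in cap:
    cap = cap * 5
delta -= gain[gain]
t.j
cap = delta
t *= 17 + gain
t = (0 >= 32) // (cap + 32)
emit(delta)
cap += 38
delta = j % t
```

Transformed code:
rate = 11
for t in cap:
    cap = cap * 5
delta = delta - gain[gain]
t.j
cap = delta
t = t * (17 + gain)
t = (0 >= 32) // (cap + 32)
emit(delta)
cap = cap + 38
delta = rate % t

delta = rate % t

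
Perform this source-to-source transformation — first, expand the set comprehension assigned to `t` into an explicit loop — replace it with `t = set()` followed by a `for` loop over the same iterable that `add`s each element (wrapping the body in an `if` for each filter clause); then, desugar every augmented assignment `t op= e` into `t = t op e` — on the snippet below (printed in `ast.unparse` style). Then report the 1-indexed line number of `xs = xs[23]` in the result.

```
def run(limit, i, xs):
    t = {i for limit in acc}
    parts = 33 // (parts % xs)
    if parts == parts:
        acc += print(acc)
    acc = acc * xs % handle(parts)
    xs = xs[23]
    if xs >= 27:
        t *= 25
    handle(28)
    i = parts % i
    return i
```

Transformed code:
def run(limit, i, xs):
    t = set()
    for limit in acc:
        t.add(i)
    parts = 33 // (parts % xs)
    if parts == parts:
        acc = acc + print(acc)
    acc = acc * xs % handle(parts)
    xs = xs[23]
    if xs >= 27:
        t = t * 25
    handle(28)
    i = parts % i
    return i

9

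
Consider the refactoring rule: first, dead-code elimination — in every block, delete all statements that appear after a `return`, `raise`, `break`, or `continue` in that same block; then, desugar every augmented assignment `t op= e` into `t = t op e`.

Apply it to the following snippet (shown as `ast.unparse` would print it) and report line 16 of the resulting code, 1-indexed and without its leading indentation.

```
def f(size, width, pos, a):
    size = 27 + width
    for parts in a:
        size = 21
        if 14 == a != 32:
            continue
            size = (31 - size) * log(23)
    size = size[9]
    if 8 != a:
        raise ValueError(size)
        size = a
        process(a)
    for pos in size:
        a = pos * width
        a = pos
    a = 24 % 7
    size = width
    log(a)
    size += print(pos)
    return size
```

size = size + print(pos)

Transformed code:
def f(size, width, pos, a):
    size = 27 + width
    for parts in a:
        size = 21
        if 14 == a != 32:
            continue
    size = size[9]
    if 8 != a:
        raise ValueError(size)
    for pos in size:
        a = pos * width
        a = pos
    a = 24 % 7
    size = width
    log(a)
    size = size + print(pos)
    return size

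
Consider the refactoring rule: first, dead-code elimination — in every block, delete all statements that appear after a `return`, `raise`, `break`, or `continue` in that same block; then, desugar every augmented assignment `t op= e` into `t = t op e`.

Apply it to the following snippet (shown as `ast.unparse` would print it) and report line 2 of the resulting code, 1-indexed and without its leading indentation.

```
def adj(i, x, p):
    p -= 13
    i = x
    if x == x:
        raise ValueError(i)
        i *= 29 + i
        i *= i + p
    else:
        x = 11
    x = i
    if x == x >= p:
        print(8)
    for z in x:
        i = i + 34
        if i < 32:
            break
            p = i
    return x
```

p = p - 13

Transformed code:
def adj(i, x, p):
    p = p - 13
    i = x
    if x == x:
        raise ValueError(i)
    else:
        x = 11
    x = i
    if x == x >= p:
        print(8)
    for z in x:
        i = i + 34
        if i < 32:
            break
    return x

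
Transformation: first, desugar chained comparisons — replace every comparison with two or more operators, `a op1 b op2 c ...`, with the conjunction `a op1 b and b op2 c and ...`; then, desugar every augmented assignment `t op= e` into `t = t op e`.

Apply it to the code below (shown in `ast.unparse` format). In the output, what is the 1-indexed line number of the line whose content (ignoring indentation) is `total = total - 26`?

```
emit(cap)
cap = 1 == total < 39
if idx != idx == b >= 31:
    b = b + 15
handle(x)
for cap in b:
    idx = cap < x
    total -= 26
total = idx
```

Transformed code:
emit(cap)
cap = 1 == total and total < 39
if idx != idx and idx == b and (b >= 31):
    b = b + 15
handle(x)
for cap in b:
    idx = cap < x
    total = total - 26
total = idx

8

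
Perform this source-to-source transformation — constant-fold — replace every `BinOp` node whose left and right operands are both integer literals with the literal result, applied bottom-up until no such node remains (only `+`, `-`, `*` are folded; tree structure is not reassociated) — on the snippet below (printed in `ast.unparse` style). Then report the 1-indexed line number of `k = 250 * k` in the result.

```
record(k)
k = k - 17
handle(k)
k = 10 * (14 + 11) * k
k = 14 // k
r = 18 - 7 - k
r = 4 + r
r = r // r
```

4

Transformed code:
record(k)
k = k - 17
handle(k)
k = 250 * k
k = 14 // k
r = 11 - k
r = 4 + r
r = r // r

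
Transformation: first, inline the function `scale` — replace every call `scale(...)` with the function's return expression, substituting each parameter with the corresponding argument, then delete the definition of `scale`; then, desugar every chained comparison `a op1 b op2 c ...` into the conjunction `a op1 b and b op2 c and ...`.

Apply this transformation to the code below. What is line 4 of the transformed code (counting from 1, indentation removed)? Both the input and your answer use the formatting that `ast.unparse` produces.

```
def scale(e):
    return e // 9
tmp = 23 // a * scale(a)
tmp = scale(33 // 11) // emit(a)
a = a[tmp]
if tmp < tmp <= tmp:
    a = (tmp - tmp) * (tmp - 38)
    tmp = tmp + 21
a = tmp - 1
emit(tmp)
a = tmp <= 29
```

if tmp < tmp and tmp <= tmp:

Transformed code:
tmp = 23 // a * (a // 9)
tmp = 33 // 11 // 9 // emit(a)
a = a[tmp]
if tmp < tmp and tmp <= tmp:
    a = (tmp - tmp) * (tmp - 38)
    tmp = tmp + 21
a = tmp - 1
emit(tmp)
a = tmp <= 29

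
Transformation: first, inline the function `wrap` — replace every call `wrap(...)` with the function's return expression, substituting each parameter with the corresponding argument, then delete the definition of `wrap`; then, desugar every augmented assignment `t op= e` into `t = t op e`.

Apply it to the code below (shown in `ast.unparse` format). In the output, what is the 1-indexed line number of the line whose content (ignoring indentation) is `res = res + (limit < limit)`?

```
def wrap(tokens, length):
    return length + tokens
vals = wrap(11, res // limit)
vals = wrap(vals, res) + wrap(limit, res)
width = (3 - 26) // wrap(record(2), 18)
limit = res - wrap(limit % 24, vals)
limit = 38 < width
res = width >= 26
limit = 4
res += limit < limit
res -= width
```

Transformed code:
vals = res // limit + 11
vals = res + vals + (res + limit)
width = (3 - 26) // (18 + record(2))
limit = res - (vals + limit % 24)
limit = 38 < width
res = width >= 26
limit = 4
res = res + (limit < limit)
res = res - width

8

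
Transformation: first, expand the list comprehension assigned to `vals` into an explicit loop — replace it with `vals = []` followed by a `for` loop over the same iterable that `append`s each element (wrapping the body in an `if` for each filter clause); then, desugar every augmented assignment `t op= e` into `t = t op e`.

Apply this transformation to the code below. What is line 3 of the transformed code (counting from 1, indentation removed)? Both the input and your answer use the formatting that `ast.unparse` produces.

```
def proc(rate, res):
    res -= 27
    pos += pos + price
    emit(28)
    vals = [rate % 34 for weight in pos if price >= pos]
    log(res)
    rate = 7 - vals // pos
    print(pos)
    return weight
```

pos = pos + (pos + price)

Transformed code:
def proc(rate, res):
    res = res - 27
    pos = pos + (pos + price)
    emit(28)
    vals = []
    for weight in pos:
        if price >= pos:
            vals.append(rate % 34)
    log(res)
    rate = 7 - vals // pos
    print(pos)
    return weight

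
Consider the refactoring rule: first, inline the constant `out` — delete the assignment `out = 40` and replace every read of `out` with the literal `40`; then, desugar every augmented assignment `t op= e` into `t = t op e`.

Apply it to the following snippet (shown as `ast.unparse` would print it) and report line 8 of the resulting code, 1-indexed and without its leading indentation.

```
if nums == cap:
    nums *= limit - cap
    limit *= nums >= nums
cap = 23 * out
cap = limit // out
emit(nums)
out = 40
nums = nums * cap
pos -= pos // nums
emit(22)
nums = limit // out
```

Transformed code:
if nums == cap:
    nums = nums * (limit - cap)
    limit = limit * (nums >= nums)
cap = 23 * 40
cap = limit // 40
emit(nums)
nums = nums * cap
pos = pos - pos // nums
emit(22)
nums = limit // 40

pos = pos - pos // nums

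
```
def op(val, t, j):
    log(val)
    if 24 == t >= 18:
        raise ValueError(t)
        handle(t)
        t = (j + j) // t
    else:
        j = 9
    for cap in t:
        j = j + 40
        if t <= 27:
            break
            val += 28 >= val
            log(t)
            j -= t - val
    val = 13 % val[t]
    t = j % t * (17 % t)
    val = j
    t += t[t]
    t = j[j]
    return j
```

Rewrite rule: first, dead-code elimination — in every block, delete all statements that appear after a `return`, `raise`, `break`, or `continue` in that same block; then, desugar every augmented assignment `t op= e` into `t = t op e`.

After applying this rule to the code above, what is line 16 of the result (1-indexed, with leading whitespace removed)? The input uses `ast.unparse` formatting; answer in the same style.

Transformed code:
def op(val, t, j):
    log(val)
    if 24 == t >= 18:
        raise ValueError(t)
    else:
        j = 9
    for cap in t:
        j = j + 40
        if t <= 27:
            break
    val = 13 % val[t]
    t = j % t * (17 % t)
    val = j
    t = t + t[t]
    t = j[j]
    return j

return j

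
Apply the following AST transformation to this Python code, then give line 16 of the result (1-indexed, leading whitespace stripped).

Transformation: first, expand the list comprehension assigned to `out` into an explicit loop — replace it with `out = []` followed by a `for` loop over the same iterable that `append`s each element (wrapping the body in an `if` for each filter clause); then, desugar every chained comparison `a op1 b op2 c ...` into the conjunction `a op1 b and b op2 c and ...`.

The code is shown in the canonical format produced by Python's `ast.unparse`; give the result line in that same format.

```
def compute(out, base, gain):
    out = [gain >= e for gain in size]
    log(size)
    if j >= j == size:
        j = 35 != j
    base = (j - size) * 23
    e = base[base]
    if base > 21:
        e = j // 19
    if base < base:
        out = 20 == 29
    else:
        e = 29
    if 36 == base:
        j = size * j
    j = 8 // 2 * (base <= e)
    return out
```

Transformed code:
def compute(out, base, gain):
    out = []
    for gain in size:
        out.append(gain >= e)
    log(size)
    if j >= j and j == size:
        j = 35 != j
    base = (j - size) * 23
    e = base[base]
    if base > 21:
        e = j // 19
    if base < base:
        out = 20 == 29
    else:
        e = 29
    if 36 == base:
        j = size * j
    j = 8 // 2 * (base <= e)
    return out

if 36 == base:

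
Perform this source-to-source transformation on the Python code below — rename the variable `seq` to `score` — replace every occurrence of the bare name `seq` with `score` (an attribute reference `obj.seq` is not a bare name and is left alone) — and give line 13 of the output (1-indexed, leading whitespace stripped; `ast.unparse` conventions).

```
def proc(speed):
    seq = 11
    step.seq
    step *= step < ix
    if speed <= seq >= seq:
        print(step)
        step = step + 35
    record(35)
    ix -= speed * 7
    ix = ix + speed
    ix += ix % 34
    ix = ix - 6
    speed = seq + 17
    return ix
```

Transformed code:
def proc(speed):
    score = 11
    step.seq
    step *= step < ix
    if speed <= score >= score:
        print(step)
        step = step + 35
    record(35)
    ix -= speed * 7
    ix = ix + speed
    ix += ix % 34
    ix = ix - 6
    speed = score + 17
    return ix

speed = score + 17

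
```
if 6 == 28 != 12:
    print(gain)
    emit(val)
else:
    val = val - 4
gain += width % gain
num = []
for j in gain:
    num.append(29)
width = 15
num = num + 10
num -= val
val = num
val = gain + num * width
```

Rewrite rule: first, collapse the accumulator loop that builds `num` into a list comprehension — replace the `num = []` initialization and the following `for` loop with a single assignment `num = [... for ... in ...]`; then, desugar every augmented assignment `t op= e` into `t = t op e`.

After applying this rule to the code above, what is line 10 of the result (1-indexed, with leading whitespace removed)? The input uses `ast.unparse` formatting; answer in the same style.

num = num - val

Transformed code:
if 6 == 28 != 12:
    print(gain)
    emit(val)
else:
    val = val - 4
gain = gain + width % gain
num = [29 for j in gain]
width = 15
num = num + 10
num = num - val
val = num
val = gain + num * width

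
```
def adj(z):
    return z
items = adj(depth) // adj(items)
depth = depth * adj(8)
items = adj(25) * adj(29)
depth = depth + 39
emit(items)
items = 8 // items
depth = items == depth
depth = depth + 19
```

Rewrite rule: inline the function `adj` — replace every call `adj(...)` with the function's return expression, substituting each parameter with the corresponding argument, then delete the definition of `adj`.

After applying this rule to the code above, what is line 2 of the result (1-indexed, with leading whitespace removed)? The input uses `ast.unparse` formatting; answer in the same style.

depth = depth * 8

Transformed code:
items = depth // items
depth = depth * 8
items = 25 * 29
depth = depth + 39
emit(items)
items = 8 // items
depth = items == depth
depth = depth + 19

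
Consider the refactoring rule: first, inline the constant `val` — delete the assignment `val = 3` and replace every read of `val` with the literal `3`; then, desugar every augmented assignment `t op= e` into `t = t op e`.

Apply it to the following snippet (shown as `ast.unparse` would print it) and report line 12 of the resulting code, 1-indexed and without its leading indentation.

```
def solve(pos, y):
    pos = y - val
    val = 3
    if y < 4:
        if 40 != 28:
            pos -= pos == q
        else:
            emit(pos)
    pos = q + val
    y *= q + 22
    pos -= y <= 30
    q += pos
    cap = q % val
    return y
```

cap = q % 3

Transformed code:
def solve(pos, y):
    pos = y - 3
    if y < 4:
        if 40 != 28:
            pos = pos - (pos == q)
        else:
            emit(pos)
    pos = q + 3
    y = y * (q + 22)
    pos = pos - (y <= 30)
    q = q + pos
    cap = q % 3
    return y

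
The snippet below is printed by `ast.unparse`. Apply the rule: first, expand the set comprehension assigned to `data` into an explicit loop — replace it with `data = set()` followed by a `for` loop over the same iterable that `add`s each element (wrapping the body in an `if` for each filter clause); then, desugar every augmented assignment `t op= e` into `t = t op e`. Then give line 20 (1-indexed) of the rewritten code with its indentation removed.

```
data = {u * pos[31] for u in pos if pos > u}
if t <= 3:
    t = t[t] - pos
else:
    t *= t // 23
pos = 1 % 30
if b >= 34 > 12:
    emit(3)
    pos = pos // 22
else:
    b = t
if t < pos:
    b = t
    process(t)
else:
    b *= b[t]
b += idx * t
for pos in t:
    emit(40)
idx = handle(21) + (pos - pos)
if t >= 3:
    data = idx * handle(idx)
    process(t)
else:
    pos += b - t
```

b = b + idx * t

Transformed code:
data = set()
for u in pos:
    if pos > u:
        data.add(u * pos[31])
if t <= 3:
    t = t[t] - pos
else:
    t = t * (t // 23)
pos = 1 % 30
if b >= 34 > 12:
    emit(3)
    pos = pos // 22
else:
    b = t
if t < pos:
    b = t
    process(t)
else:
    b = b * b[t]
b = b + idx * t
for pos in t:
    emit(40)
idx = handle(21) + (pos - pos)
if t >= 3:
    data = idx * handle(idx)
    process(t)
else:
    pos = pos + (b - t)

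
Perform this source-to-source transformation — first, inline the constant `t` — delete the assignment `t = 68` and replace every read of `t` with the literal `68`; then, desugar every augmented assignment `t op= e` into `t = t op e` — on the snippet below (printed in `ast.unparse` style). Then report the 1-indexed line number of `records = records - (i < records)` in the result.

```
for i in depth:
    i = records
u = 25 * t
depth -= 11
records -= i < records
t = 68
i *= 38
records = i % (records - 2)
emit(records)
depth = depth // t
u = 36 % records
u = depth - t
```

5

Transformed code:
for i in depth:
    i = records
u = 25 * 68
depth = depth - 11
records = records - (i < records)
i = i * 38
records = i % (records - 2)
emit(records)
depth = depth // 68
u = 36 % records
u = depth - 68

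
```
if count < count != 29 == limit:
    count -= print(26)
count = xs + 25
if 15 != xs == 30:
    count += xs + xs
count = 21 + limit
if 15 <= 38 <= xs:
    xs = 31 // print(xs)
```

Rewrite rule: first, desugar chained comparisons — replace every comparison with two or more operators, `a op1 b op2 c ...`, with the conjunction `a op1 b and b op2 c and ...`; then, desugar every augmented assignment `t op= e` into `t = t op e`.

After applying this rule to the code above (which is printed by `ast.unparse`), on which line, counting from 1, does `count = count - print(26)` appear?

2

Transformed code:
if count < count and count != 29 and (29 == limit):
    count = count - print(26)
count = xs + 25
if 15 != xs and xs == 30:
    count = count + (xs + xs)
count = 21 + limit
if 15 <= 38 and 38 <= xs:
    xs = 31 // print(xs)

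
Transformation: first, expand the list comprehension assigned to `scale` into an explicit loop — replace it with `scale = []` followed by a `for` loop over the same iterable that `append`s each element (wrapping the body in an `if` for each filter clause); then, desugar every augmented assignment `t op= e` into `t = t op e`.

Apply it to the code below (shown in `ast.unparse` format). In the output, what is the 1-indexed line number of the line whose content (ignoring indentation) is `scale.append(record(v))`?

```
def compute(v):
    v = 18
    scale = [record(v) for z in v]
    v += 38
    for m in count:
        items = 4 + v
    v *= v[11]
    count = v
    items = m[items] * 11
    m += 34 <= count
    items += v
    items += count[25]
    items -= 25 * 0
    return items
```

5

Transformed code:
def compute(v):
    v = 18
    scale = []
    for z in v:
        scale.append(record(v))
    v = v + 38
    for m in count:
        items = 4 + v
    v = v * v[11]
    count = v
    items = m[items] * 11
    m = m + (34 <= count)
    items = items + v
    items = items + count[25]
    items = items - 25 * 0
    return items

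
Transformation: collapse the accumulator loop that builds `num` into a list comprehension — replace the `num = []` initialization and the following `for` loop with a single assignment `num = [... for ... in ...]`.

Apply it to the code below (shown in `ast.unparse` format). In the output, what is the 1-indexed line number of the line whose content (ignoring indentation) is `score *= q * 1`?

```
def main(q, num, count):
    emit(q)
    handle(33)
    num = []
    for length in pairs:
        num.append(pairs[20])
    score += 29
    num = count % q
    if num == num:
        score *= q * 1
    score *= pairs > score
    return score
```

8

Transformed code:
def main(q, num, count):
    emit(q)
    handle(33)
    num = [pairs[20] for length in pairs]
    score += 29
    num = count % q
    if num == num:
        score *= q * 1
    score *= pairs > score
    return score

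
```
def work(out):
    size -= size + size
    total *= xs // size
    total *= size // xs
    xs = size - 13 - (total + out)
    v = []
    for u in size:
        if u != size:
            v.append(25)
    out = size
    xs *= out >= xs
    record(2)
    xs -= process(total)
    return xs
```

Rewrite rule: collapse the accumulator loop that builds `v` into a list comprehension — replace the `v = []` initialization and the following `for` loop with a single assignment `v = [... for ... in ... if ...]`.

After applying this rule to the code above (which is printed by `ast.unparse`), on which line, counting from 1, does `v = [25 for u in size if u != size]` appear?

Transformed code:
def work(out):
    size -= size + size
    total *= xs // size
    total *= size // xs
    xs = size - 13 - (total + out)
    v = [25 for u in size if u != size]
    out = size
    xs *= out >= xs
    record(2)
    xs -= process(total)
    return xs

6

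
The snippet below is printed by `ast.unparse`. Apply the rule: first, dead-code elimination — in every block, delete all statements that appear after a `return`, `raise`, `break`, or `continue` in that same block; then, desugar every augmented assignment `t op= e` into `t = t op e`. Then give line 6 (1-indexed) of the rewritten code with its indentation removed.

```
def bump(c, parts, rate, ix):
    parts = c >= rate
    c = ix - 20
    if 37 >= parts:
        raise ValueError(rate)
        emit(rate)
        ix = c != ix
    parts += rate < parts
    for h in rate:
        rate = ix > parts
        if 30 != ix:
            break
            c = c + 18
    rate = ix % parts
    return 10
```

parts = parts + (rate < parts)

Transformed code:
def bump(c, parts, rate, ix):
    parts = c >= rate
    c = ix - 20
    if 37 >= parts:
        raise ValueError(rate)
    parts = parts + (rate < parts)
    for h in rate:
        rate = ix > parts
        if 30 != ix:
            break
    rate = ix % parts
    return 10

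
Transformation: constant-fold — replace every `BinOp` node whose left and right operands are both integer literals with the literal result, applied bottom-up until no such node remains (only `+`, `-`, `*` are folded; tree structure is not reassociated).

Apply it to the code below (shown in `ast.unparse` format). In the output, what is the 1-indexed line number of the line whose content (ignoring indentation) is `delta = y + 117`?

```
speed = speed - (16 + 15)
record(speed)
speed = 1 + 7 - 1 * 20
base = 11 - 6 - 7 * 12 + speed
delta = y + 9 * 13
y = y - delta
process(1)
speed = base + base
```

5

Transformed code:
speed = speed - 31
record(speed)
speed = -12
base = -79 + speed
delta = y + 117
y = y - delta
process(1)
speed = base + base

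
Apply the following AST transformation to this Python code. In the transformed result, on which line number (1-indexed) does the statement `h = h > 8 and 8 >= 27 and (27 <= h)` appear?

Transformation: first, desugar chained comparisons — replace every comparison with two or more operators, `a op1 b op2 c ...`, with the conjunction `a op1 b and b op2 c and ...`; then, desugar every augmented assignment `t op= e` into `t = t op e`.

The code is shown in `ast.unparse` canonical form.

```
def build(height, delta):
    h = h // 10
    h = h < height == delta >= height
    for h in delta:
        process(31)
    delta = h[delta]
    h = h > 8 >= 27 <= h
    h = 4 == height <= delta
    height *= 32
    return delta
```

Transformed code:
def build(height, delta):
    h = h // 10
    h = h < height and height == delta and (delta >= height)
    for h in delta:
        process(31)
    delta = h[delta]
    h = h > 8 and 8 >= 27 and (27 <= h)
    h = 4 == height and height <= delta
    height = height * 32
    return delta

7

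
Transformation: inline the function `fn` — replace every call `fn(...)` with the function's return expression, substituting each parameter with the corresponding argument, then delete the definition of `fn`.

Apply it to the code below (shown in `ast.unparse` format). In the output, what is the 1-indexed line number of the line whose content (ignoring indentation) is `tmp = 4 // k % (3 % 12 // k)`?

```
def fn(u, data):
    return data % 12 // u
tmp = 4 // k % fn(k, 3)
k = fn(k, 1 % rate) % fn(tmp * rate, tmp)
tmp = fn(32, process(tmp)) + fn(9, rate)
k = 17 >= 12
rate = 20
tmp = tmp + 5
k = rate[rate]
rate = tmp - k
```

Transformed code:
tmp = 4 // k % (3 % 12 // k)
k = 1 % rate % 12 // k % (tmp % 12 // (tmp * rate))
tmp = process(tmp) % 12 // 32 + rate % 12 // 9
k = 17 >= 12
rate = 20
tmp = tmp + 5
k = rate[rate]
rate = tmp - k

1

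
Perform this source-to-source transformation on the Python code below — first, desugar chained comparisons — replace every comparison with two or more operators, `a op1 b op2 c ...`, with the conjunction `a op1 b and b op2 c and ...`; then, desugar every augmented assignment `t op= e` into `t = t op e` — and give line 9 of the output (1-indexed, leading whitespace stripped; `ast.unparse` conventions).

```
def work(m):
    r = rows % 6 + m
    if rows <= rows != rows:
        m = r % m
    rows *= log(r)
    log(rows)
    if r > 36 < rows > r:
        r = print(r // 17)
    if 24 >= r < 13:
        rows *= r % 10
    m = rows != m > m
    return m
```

if 24 >= r and r < 13:

Transformed code:
def work(m):
    r = rows % 6 + m
    if rows <= rows and rows != rows:
        m = r % m
    rows = rows * log(r)
    log(rows)
    if r > 36 and 36 < rows and (rows > r):
        r = print(r // 17)
    if 24 >= r and r < 13:
        rows = rows * (r % 10)
    m = rows != m and m > m
    return m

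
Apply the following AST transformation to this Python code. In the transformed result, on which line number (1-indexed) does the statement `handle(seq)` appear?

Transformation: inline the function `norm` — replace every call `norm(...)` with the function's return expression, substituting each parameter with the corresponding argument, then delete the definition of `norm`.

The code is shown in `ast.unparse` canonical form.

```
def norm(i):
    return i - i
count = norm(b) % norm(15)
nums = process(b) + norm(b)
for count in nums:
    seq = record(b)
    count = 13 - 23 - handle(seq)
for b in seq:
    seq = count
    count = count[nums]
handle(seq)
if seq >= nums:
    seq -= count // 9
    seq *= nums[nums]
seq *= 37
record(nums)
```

Transformed code:
count = (b - b) % (15 - 15)
nums = process(b) + (b - b)
for count in nums:
    seq = record(b)
    count = 13 - 23 - handle(seq)
for b in seq:
    seq = count
    count = count[nums]
handle(seq)
if seq >= nums:
    seq -= count // 9
    seq *= nums[nums]
seq *= 37
record(nums)

9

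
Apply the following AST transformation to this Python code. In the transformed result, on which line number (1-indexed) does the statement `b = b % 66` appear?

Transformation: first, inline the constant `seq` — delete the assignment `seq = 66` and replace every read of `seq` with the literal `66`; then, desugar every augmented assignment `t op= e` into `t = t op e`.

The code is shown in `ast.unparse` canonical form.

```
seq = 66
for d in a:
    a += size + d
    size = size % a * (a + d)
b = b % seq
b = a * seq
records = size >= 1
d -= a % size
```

4

Transformed code:
for d in a:
    a = a + (size + d)
    size = size % a * (a + d)
b = b % 66
b = a * 66
records = size >= 1
d = d - a % size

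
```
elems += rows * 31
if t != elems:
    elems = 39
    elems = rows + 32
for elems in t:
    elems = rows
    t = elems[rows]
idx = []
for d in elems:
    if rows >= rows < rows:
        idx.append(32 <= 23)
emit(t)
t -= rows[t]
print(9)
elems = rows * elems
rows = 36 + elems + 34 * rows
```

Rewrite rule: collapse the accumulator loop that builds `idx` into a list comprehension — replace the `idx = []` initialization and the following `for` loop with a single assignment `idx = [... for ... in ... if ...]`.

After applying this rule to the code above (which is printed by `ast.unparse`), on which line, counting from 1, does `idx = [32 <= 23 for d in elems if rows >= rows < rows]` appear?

Transformed code:
elems += rows * 31
if t != elems:
    elems = 39
    elems = rows + 32
for elems in t:
    elems = rows
    t = elems[rows]
idx = [32 <= 23 for d in elems if rows >= rows < rows]
emit(t)
t -= rows[t]
print(9)
elems = rows * elems
rows = 36 + elems + 34 * rows

8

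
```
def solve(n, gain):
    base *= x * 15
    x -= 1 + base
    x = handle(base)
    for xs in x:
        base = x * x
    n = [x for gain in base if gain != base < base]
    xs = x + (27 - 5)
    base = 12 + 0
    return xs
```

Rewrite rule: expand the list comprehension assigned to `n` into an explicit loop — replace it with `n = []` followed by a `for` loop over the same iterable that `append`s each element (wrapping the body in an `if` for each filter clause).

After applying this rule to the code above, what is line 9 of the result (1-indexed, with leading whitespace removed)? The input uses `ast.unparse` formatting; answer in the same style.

Transformed code:
def solve(n, gain):
    base *= x * 15
    x -= 1 + base
    x = handle(base)
    for xs in x:
        base = x * x
    n = []
    for gain in base:
        if gain != base < base:
            n.append(x)
    xs = x + (27 - 5)
    base = 12 + 0
    return xs

if gain != base < base: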